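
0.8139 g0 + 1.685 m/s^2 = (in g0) 0.9857. Check: 1 g0 = 9.80665 m/s^2, so 0.8139 g0 = 0.8139 * 9.80665 = 7.9816324 m/s^2. 1.685 m/s^2 is already in m/s^2. Sum: 7.9816324 + 1.685 = 9.6666324 m/s^2. 1 g0 = 9.80665 m/s^2, so 9.6666324 m/s^2 = 9.6666324 / 9.80665 = 0.98572218 g0 ≈ 0.9857 g0 (4 s.f.).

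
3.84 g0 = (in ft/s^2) 1 g0 = 9.80665 m/s^2, so 3.84 g0 = 3.84 * 9.80665 = 37.657536 m/s^2. 1 ft/s^2 = 0.3048 m/s^2, so 37.657536 m/s^2 = 37.657536 / 0.3048 = 123.54835 ft/s^2 ≈ 123.5 ft/s^2 (4 s.f.). Final answer: 123.5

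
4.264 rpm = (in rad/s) 0.4465. Check: 1 rpm = 0.10471976 rad/s, so 4.264 rpm = 4.264 * 0.10471976 = 0.44652504 rad/s. Result: 0.44652504 rad/s ≈ 0.4465 rad/s (4 s.f.).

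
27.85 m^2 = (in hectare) 0.002785. Check: 1 hectare = 10000 m^2, so 27.85 m^2 = 27.85 / 10000 = 0.002785 hectare.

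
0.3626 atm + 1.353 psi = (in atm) 1 atm = 101325 Pa, so 0.3626 atm = 0.3626 * 101325 = 36740.445 Pa. 1 psi = 6894.7573 Pa, so 1.353 psi = 1.353 * 6894.7573 = 9328.6066 Pa. Sum: 36740.445 + 9328.6066 = 46069.052 Pa. 1 atm = 101325 Pa, so 46069.052 Pa = 46069.052 / 101325 = 0.45466619 atm ≈ 0.4547 atm (4 s.f.). Final answer: 0.4547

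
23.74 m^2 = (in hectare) 0.002374. Check: 1 hectare = 10000 m^2, so 23.74 m^2 = 23.74 / 10000 = 0.002374 hectare.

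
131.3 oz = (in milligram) 1 oz = 0.028349523 kg, so 131.3 oz = 131.3 * 0.028349523 = 3.7222924 kg. 1 milligram = 1e-06 kg, so 3.7222924 kg = 3.7222924 / 1e-06 = 3722292.4 milligram ≈ 3.722e+06 milligram (4 s.f.). Final answer: 3.722e+06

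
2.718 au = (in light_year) 1 au = 1.4959787e+11 m, so 2.718 au = 2.718 * 1.4959787e+11 = 4.0660701e+11 m. 1 light_year = 9.4607305e+15 m, so 4.0660701e+11 m = 4.0660701e+11 / 9.4607305e+15 = 4.2978395e-05 light_year ≈ 4.298e-05 light_year (4 s.f.). Final answer: 4.298e-05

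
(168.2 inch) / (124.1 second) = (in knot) 1 inch = 0.0254 m, so 168.2 inch = 168.2 * 0.0254 = 4.27228 m. 124.1 second = 124.1 s. Combine: 4.27228 m / 124.1 s = 0.034426108 m/s. 1 knot = 0.51444444 m/s, so 0.034426108 m/s = 0.034426108 / 0.51444444 = 0.066919 knot ≈ 0.06692 knot (4 s.f.). Final answer: 0.06692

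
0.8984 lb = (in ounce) 14.37. Check: 1 lb = 0.45359237 kg, so 0.8984 lb = 0.8984 * 0.45359237 = 0.40750739 kg. 1 ounce = 0.028349523 kg, so 0.40750739 kg = 0.40750739 / 0.028349523 = 14.3744 ounce ≈ 14.37 ounce (4 s.f.).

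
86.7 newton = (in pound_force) 19.49. Check: 86.7 newton = 86.7 N. 1 pound_force = 4.4482216 N, so 86.7 N = 86.7 / 4.4482216 = 19.490935 pound_force ≈ 19.49 pound_force (4 s.f.).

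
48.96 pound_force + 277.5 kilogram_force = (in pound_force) 660.7. Check: 1 pound_force = 4.4482216 N, so 48.96 pound_force = 48.96 * 4.4482216 = 217.78493 N. 1 kilogram_force = 9.80665 N, so 277.5 kilogram_force = 277.5 * 9.80665 = 2721.3454 N. Sum: 217.78493 + 2721.3454 = 2939.1303 N. 1 pound_force = 4.4482216 N, so 2939.1303 N = 2939.1303 / 4.4482216 = 660.74278 pound_force ≈ 660.7 pound_force (4 s.f.).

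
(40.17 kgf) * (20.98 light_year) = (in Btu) 7.411e+16. Check: 1 kgf = 9.80665 N, so 40.17 kgf = 40.17 * 9.80665 = 393.93313 N. 1 light_year = 9.4607305e+15 m, so 20.98 light_year = 20.98 * 9.4607305e+15 = 1.9848613e+17 m. Combine: 393.93313 N * 1.9848613e+17 m = 7.8190261e+19 J. 1 Btu = 1055.0559 J, so 7.8190261e+19 J = 7.8190261e+19 / 1055.0559 = 7.4110068e+16 Btu ≈ 7.411e+16 Btu (4 s.f.).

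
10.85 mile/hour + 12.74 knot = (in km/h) 1 mile/hour = 0.44704 m/s, so 10.85 mile/hour = 10.85 * 0.44704 = 4.850384 m/s. 1 knot = 0.51444444 m/s, so 12.74 knot = 12.74 * 0.51444444 = 6.5540222 m/s. Sum: 4.850384 + 6.5540222 = 11.404406 m/s. 1 km/h = 0.27777778 m/s, so 11.404406 m/s = 11.404406 / 0.27777778 = 41.055862 km/h ≈ 41.06 km/h (4 s.f.). Final answer: 41.06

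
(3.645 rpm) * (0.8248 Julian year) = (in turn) 1 rpm = 0.10471976 rad/s, so 3.645 rpm = 3.645 * 0.10471976 = 0.38170351 rad/s. 1 Julian year = 31557600 s, so 0.8248 Julian year = 0.8248 * 31557600 = 26028708 s. Combine: 0.38170351 rad/s * 26028708 s = 9935249.3 rad. 1 turn = 6.2831853 rad, so 9935249.3 rad = 9935249.3 / 6.2831853 = 1581244 turn ≈ 1.581e+06 turn (4 s.f.). Final answer: 1.581e+06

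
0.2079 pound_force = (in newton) 1 pound_force = 4.4482216 N, so 0.2079 pound_force = 0.2079 * 4.4482216 = 0.92478527 N. 0.92478527 N = 0.92478527 newton ≈ 0.9248 newton (4 s.f.). Final answer: 0.9248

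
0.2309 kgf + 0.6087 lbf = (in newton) 4.972. Check: 1 kgf = 9.80665 N, so 0.2309 kgf = 0.2309 * 9.80665 = 2.2643555 N. 1 lbf = 4.4482216 N, so 0.6087 lbf = 0.6087 * 4.4482216 = 2.7076325 N. Sum: 2.2643555 + 2.7076325 = 4.971988 N. 4.971988 N = 4.971988 newton ≈ 4.972 newton (4 s.f.).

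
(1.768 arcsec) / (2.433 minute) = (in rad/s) 1 arcsec = 4.8481368e-06 rad, so 1.768 arcsec = 1.768 * 4.8481368e-06 = 8.5715059e-06 rad. 1 minute = 60 s, so 2.433 minute = 2.433 * 60 = 145.98 s. Combine: 8.5715059e-06 rad / 145.98 s = 5.8716988e-08 rad/s. Result: 5.8716988e-08 rad/s ≈ 5.872e-08 rad/s (4 s.f.). Final answer: 5.872e-08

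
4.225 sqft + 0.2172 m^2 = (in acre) 0.0001507. Check: 1 sqft = 0.09290304 m^2, so 4.225 sqft = 4.225 * 0.09290304 = 0.39251534 m^2. 0.2172 m^2 is already in m^2. Sum: 0.39251534 + 0.2172 = 0.60971534 m^2. 1 acre = 4046.8564 m^2, so 0.60971534 m^2 = 0.60971534 / 4046.8564 = 0.00015066394 acre ≈ 0.0001507 acre (4 s.f.).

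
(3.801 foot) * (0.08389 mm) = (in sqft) 0.001046. Check: 1 foot = 0.3048 m, so 3.801 foot = 3.801 * 0.3048 = 1.1585448 m. 1 mm = 0.001 m, so 0.08389 mm = 0.08389 * 0.001 = 8.389e-05 m. Combine: 1.1585448 m * 8.389e-05 m = 9.7190323e-05 m^2. 1 sqft = 0.09290304 m^2, so 9.7190323e-05 m^2 = 9.7190323e-05 / 0.09290304 = 0.0010461479 sqft ≈ 0.001046 sqft (4 s.f.).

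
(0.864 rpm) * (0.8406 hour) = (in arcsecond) 5.648e+07. Check: 1 rpm = 0.10471976 rad/s, so 0.864 rpm = 0.864 * 0.10471976 = 0.090477868 rad/s. 1 hour = 3600 s, so 0.8406 hour = 0.8406 * 3600 = 3026.16 s. Combine: 0.090477868 rad/s * 3026.16 s = 273.80051 rad. 1 arcsecond = 4.8481368e-06 rad, so 273.80051 rad = 273.80051 / 4.8481368e-06 = 56475408 arcsecond ≈ 5.648e+07 arcsecond (4 s.f.).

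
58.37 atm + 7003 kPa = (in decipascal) 1.292e+08. Check: 1 atm = 101325 Pa, so 58.37 atm = 58.37 * 101325 = 5914340.2 Pa. 1 kPa = 1000 Pa, so 7003 kPa = 7003 * 1000 = 7003000 Pa. Sum: 5914340.2 + 7003000 = 12917340 Pa. 1 decipascal = 0.1 Pa, so 12917340 Pa = 12917340 / 0.1 = 1.291734e+08 decipascal ≈ 1.292e+08 decipascal (4 s.f.).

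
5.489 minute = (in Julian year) 1 minute = 60 s, so 5.489 minute = 5.489 * 60 = 329.34 s. 1 Julian year = 31557600 s, so 329.34 s = 329.34 / 31557600 = 1.0436155e-05 Julian year ≈ 1.044e-05 Julian year (4 s.f.). Final answer: 1.044e-05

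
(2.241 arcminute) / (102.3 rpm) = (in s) 6.085e-05. Check: 1 arcminute = 0.00029088821 rad, so 2.241 arcminute = 2.241 * 0.00029088821 = 0.00065188048 rad. 1 rpm = 0.10471976 rad/s, so 102.3 rpm = 102.3 * 0.10471976 = 10.712831 rad/s. Combine: 0.00065188048 rad / 10.712831 rad/s = 6.085044e-05 s. Result: 6.085044e-05 s ≈ 6.085e-05 s (4 s.f.).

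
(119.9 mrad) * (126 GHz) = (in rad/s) 1.511e+10. Check: 1 mrad = 0.001 rad, so 119.9 mrad = 119.9 * 0.001 = 0.1199 rad. 1 GHz = 1e+09 Hz, so 126 GHz = 126 * 1e+09 = 1.26e+11 Hz. Combine: 0.1199 rad * 1.26e+11 Hz = 1.51074e+10 rad/s. Result: 1.51074e+10 rad/s ≈ 1.511e+10 rad/s (4 s.f.).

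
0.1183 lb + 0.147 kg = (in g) 1 lb = 0.45359237 kg, so 0.1183 lb = 0.1183 * 0.45359237 = 0.053659977 kg. 0.147 kg is already in kg. Sum: 0.053659977 + 0.147 = 0.20065998 kg. 1 g = 0.001 kg, so 0.20065998 kg = 0.20065998 / 0.001 = 200.65998 g ≈ 200.7 g (4 s.f.). Final answer: 200.7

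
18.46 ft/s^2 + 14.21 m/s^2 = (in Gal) 1984. Check: 1 ft/s^2 = 0.3048 m/s^2, so 18.46 ft/s^2 = 18.46 * 0.3048 = 5.626608 m/s^2. 14.21 m/s^2 is already in m/s^2. Sum: 5.626608 + 14.21 = 19.836608 m/s^2. 1 Gal = 0.01 m/s^2, so 19.836608 m/s^2 = 19.836608 / 0.01 = 1983.6608 Gal ≈ 1984 Gal (4 s.f.).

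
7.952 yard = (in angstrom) 7.271e+10. Check: 1 yard = 0.9144 m, so 7.952 yard = 7.952 * 0.9144 = 7.2713088 m. 1 angstrom = 1e-10 m, so 7.2713088 m = 7.2713088 / 1e-10 = 7.2713088e+10 angstrom ≈ 7.271e+10 angstrom (4 s.f.).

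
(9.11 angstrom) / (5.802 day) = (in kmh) 6.542e-15. Check: 1 angstrom = 1e-10 m, so 9.11 angstrom = 9.11 * 1e-10 = 9.11e-10 m. 1 day = 86400 s, so 5.802 day = 5.802 * 86400 = 501292.8 s. Combine: 9.11e-10 m / 501292.8 s = 1.8173012e-15 m/s. 1 kmh = 0.27777778 m/s, so 1.8173012e-15 m/s = 1.8173012e-15 / 0.27777778 = 6.5422843e-15 kmh ≈ 6.542e-15 kmh (4 s.f.).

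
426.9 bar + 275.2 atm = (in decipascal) 7.057e+08. Check: 1 bar = 100000 Pa, so 426.9 bar = 426.9 * 100000 = 42690000 Pa. 1 atm = 101325 Pa, so 275.2 atm = 275.2 * 101325 = 27884640 Pa. Sum: 42690000 + 27884640 = 70574640 Pa. 1 decipascal = 0.1 Pa, so 70574640 Pa = 70574640 / 0.1 = 7.057464e+08 decipascal ≈ 7.057e+08 decipascal (4 s.f.).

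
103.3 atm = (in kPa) 1.047e+04. Check: 1 atm = 101325 Pa, so 103.3 atm = 103.3 * 101325 = 10466872 Pa. 1 kPa = 1000 Pa, so 10466872 Pa = 10466872 / 1000 = 10466.872 kPa ≈ 1.047e+04 kPa (4 s.f.).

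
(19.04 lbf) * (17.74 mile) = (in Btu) 1 lbf = 4.4482216 N, so 19.04 lbf = 19.04 * 4.4482216 = 84.69414 N. 1 mile = 1609.344 m, so 17.74 mile = 17.74 * 1609.344 = 28549.763 m. Combine: 84.69414 N * 28549.763 m = 2417997.6 J. 1 Btu = 1055.0559 J, so 2417997.6 J = 2417997.6 / 1055.0559 = 2291.8195 Btu ≈ 2292 Btu (4 s.f.). Final answer: 2292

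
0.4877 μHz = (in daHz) 4.877e-08. Check: 1 μHz = 1e-06 Hz, so 0.4877 μHz = 0.4877 * 1e-06 = 4.877e-07 Hz. 1 daHz = 10 Hz, so 4.877e-07 Hz = 4.877e-07 / 10 = 4.877e-08 daHz.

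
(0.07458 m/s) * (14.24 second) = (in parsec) 0.07458 m/s is already in m/s. 14.24 second = 14.24 s. Combine: 0.07458 m/s * 14.24 s = 1.0620192 m. 1 parsec = 3.0856776e+16 m, so 1.0620192 m = 1.0620192 / 3.0856776e+16 = 3.4417698e-17 parsec ≈ 3.442e-17 parsec (4 s.f.). Final answer: 3.442e-17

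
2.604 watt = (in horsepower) 2.604 watt = 2.604 W. 1 horsepower = 745.69987 W, so 2.604 W = 2.604 / 745.69987 = 0.0034920215 horsepower ≈ 0.003492 horsepower (4 s.f.). Final answer: 0.003492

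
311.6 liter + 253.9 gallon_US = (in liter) 1273. Check: 1 liter = 0.001 m^3, so 311.6 liter = 311.6 * 0.001 = 0.3116 m^3. 1 gallon_US = 0.0037854118 m^3, so 253.9 gallon_US = 253.9 * 0.0037854118 = 0.96111605 m^3. Sum: 0.3116 + 0.96111605 = 1.2727161 m^3. 1 liter = 0.001 m^3, so 1.2727161 m^3 = 1.2727161 / 0.001 = 1272.7161 liter ≈ 1273 liter (4 s.f.).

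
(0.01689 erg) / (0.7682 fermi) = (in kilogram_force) 1 erg = 1e-07 J, so 0.01689 erg = 0.01689 * 1e-07 = 1.689e-09 J. 1 fermi = 1e-15 m, so 0.7682 fermi = 0.7682 * 1e-15 = 7.682e-16 m. Combine: 1.689e-09 J / 7.682e-16 m = 2198646.2 N. 1 kilogram_force = 9.80665 N, so 2198646.2 N = 2198646.2 / 9.80665 = 224199.52 kilogram_force ≈ 2.242e+05 kilogram_force (4 s.f.). Final answer: 2.242e+05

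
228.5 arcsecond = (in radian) 1 arcsecond = 4.8481368e-06 rad, so 228.5 arcsecond = 228.5 * 4.8481368e-06 = 0.0011077993 rad. 0.0011077993 rad = 0.0011077993 radian ≈ 0.001108 radian (4 s.f.). Final answer: 0.001108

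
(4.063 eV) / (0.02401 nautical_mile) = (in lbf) 3.291e-21. Check: 1 eV = 1.6021766e-19 J, so 4.063 eV = 4.063 * 1.6021766e-19 = 6.5096437e-19 J. 1 nautical_mile = 1852 m, so 0.02401 nautical_mile = 0.02401 * 1852 = 44.46652 m. Combine: 6.5096437e-19 J / 44.46652 m = 1.4639427e-20 N. 1 lbf = 4.4482216 N, so 1.4639427e-20 N = 1.4639427e-20 / 4.4482216 = 3.2910741e-21 lbf ≈ 3.291e-21 lbf (4 s.f.).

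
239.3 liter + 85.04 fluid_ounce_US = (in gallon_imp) 53.19. Check: 1 liter = 0.001 m^3, so 239.3 liter = 239.3 * 0.001 = 0.2393 m^3. 1 fluid_ounce_US = 2.957353e-05 m^3, so 85.04 fluid_ounce_US = 85.04 * 2.957353e-05 = 0.002514933 m^3. Sum: 0.2393 + 0.002514933 = 0.24181493 m^3. 1 gallon_imp = 0.00454609 m^3, so 0.24181493 m^3 = 0.24181493 / 0.00454609 = 53.191849 gallon_imp ≈ 53.19 gallon_imp (4 s.f.).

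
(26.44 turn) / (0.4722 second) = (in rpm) 1 turn = 6.2831853 rad, so 26.44 turn = 26.44 * 6.2831853 = 166.12742 rad. 0.4722 second = 0.4722 s. Combine: 166.12742 rad / 0.4722 s = 351.8158 rad/s. 1 rpm = 0.10471976 rad/s, so 351.8158 rad/s = 351.8158 / 0.10471976 = 3359.5934 rpm ≈ 3360 rpm (4 s.f.). Final answer: 3360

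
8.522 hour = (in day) 0.3551. Check: 1 hour = 3600 s, so 8.522 hour = 8.522 * 3600 = 30679.2 s. 1 day = 86400 s, so 30679.2 s = 30679.2 / 86400 = 0.35508333 day ≈ 0.3551 day (4 s.f.).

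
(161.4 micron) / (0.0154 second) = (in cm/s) 1.048. Check: 1 micron = 1e-06 m, so 161.4 micron = 161.4 * 1e-06 = 0.0001614 m. 0.0154 second = 0.0154 s. Combine: 0.0001614 m / 0.0154 s = 0.010480519 m/s. 1 cm/s = 0.01 m/s, so 0.010480519 m/s = 0.010480519 / 0.01 = 1.0480519 cm/s ≈ 1.048 cm/s (4 s.f.).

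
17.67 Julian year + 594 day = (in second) 6.089e+08. Check: 1 Julian year = 31557600 s, so 17.67 Julian year = 17.67 * 31557600 = 5.5762279e+08 s. 1 day = 86400 s, so 594 day = 594 * 86400 = 51321600 s. Sum: 5.5762279e+08 + 51321600 = 6.0894439e+08 s. 6.0894439e+08 s = 6.0894439e+08 second ≈ 6.089e+08 second (4 s.f.).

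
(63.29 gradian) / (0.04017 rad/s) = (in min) 0.4125. Check: 1 gradian = 0.015707963 rad, so 63.29 gradian = 63.29 * 0.015707963 = 0.994157 rad. 0.04017 rad/s is already in rad/s. Combine: 0.994157 rad / 0.04017 rad/s = 24.748743 s. 1 min = 60 s, so 24.748743 s = 24.748743 / 60 = 0.41247905 min ≈ 0.4125 min (4 s.f.).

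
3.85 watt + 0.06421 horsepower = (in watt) 51.73. Check: 3.85 watt = 3.85 W. 1 horsepower = 745.69987 W, so 0.06421 horsepower = 0.06421 * 745.69987 = 47.881389 W. Sum: 3.85 + 47.881389 = 51.731389 W. 51.731389 W = 51.731389 watt ≈ 51.73 watt (4 s.f.).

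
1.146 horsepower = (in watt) 854.6. Check: 1 horsepower = 745.69987 W, so 1.146 horsepower = 1.146 * 745.69987 = 854.57205 W. 854.57205 W = 854.57205 watt ≈ 854.6 watt (4 s.f.).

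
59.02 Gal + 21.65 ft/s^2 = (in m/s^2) 1 Gal = 0.01 m/s^2, so 59.02 Gal = 59.02 * 0.01 = 0.5902 m/s^2. 1 ft/s^2 = 0.3048 m/s^2, so 21.65 ft/s^2 = 21.65 * 0.3048 = 6.59892 m/s^2. Sum: 0.5902 + 6.59892 = 7.18912 m/s^2. Result: 7.18912 m/s^2 ≈ 7.189 m/s^2 (4 s.f.). Final answer: 7.189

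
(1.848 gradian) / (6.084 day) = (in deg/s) 1 gradian = 0.015707963 rad, so 1.848 gradian = 1.848 * 0.015707963 = 0.029028316 rad. 1 day = 86400 s, so 6.084 day = 6.084 * 86400 = 525657.6 s. Combine: 0.029028316 rad / 525657.6 s = 5.522286e-08 rad/s. 1 deg/s = 0.017453293 rad/s, so 5.522286e-08 rad/s = 5.522286e-08 / 0.017453293 = 3.1640368e-06 deg/s ≈ 3.164e-06 deg/s (4 s.f.). Final answer: 3.164e-06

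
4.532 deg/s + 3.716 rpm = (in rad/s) 1 deg/s = 0.017453293 rad/s, so 4.532 deg/s = 4.532 * 0.017453293 = 0.079098322 rad/s. 1 rpm = 0.10471976 rad/s, so 3.716 rpm = 3.716 * 0.10471976 = 0.38913861 rad/s. Sum: 0.079098322 + 0.38913861 = 0.46823693 rad/s. Result: 0.46823693 rad/s ≈ 0.4682 rad/s (4 s.f.). Final answer: 0.4682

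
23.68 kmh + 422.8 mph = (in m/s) 195.6. Check: 1 kmh = 0.27777778 m/s, so 23.68 kmh = 23.68 * 0.27777778 = 6.5777778 m/s. 1 mph = 0.44704 m/s, so 422.8 mph = 422.8 * 0.44704 = 189.00851 m/s. Sum: 6.5777778 + 189.00851 = 195.58629 m/s. Result: 195.58629 m/s ≈ 195.6 m/s (4 s.f.).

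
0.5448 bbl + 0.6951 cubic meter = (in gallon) 206.5. Check: 1 bbl = 0.15898729 m^3, so 0.5448 bbl = 0.5448 * 0.15898729 = 0.086616278 m^3. 0.6951 cubic meter = 0.6951 m^3. Sum: 0.086616278 + 0.6951 = 0.78171628 m^3. 1 gallon = 0.0037854118 m^3, so 0.78171628 m^3 = 0.78171628 / 0.0037854118 = 206.50759 gallon ≈ 206.5 gallon (4 s.f.).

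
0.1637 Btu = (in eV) 1 Btu = 1055.0559 J, so 0.1637 Btu = 0.1637 * 1055.0559 = 172.71264 J. 1 eV = 1.6021766e-19 J, so 172.71264 J = 172.71264 / 1.6021766e-19 = 1.0779875e+21 eV ≈ 1.078e+21 eV (4 s.f.). Final answer: 1.078e+21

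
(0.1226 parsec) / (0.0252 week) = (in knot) 4.825e+11. Check: 1 parsec = 3.0856776e+16 m, so 0.1226 parsec = 0.1226 * 3.0856776e+16 = 3.7830407e+15 m. 1 week = 604800 s, so 0.0252 week = 0.0252 * 604800 = 15240.96 s. Combine: 3.7830407e+15 m / 15240.96 s = 2.4821538e+11 m/s. 1 knot = 0.51444444 m/s, so 2.4821538e+11 m/s = 2.4821538e+11 / 0.51444444 = 4.824921e+11 knot ≈ 4.825e+11 knot (4 s.f.).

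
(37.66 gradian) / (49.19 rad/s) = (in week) 1.988e-08. Check: 1 gradian = 0.015707963 rad, so 37.66 gradian = 37.66 * 0.015707963 = 0.5915619 rad. 49.19 rad/s is already in rad/s. Combine: 0.5915619 rad / 49.19 rad/s = 0.01202606 s. 1 week = 604800 s, so 0.01202606 s = 0.01202606 / 604800 = 1.9884359e-08 week ≈ 1.988e-08 week (4 s.f.).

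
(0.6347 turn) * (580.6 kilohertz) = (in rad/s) 1 turn = 6.2831853 rad, so 0.6347 turn = 0.6347 * 6.2831853 = 3.9879377 rad. 1 kilohertz = 1000 Hz, so 580.6 kilohertz = 580.6 * 1000 = 580600 Hz. Combine: 3.9879377 rad * 580600 Hz = 2315396.6 rad/s. Result: 2315396.6 rad/s ≈ 2.315e+06 rad/s (4 s.f.). Final answer: 2.315e+06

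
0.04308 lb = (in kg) 0.01954. Check: 1 lb = 0.45359237 kg, so 0.04308 lb = 0.04308 * 0.45359237 = 0.019540759 kg. Result: 0.019540759 kg ≈ 0.01954 kg (4 s.f.).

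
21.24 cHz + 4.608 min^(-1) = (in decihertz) 1 cHz = 0.01 Hz, so 21.24 cHz = 21.24 * 0.01 = 0.2124 Hz. 1 min^(-1) = 0.016666667 Hz, so 4.608 min^(-1) = 4.608 * 0.016666667 = 0.0768 Hz. Sum: 0.2124 + 0.0768 = 0.2892 Hz. 1 decihertz = 0.1 Hz, so 0.2892 Hz = 0.2892 / 0.1 = 2.892 decihertz. Final answer: 2.892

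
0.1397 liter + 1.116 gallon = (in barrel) 1 liter = 0.001 m^3, so 0.1397 liter = 0.1397 * 0.001 = 0.0001397 m^3. 1 gallon = 0.0037854118 m^3, so 1.116 gallon = 1.116 * 0.0037854118 = 0.0042245196 m^3. Sum: 0.0001397 + 0.0042245196 = 0.0043642196 m^3. 1 barrel = 0.15898729 m^3, so 0.0043642196 m^3 = 0.0043642196 / 0.15898729 = 0.027450115 barrel ≈ 0.02745 barrel (4 s.f.). Final answer: 0.02745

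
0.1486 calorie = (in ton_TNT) 1 calorie = 4.184 J, so 0.1486 calorie = 0.1486 * 4.184 = 0.6217424 J. 1 ton_TNT = 4.184e+09 J, so 0.6217424 J = 0.6217424 / 4.184e+09 = 1.486e-10 ton_TNT. Final answer: 1.486e-10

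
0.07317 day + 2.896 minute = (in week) 0.01074. Check: 1 day = 86400 s, so 0.07317 day = 0.07317 * 86400 = 6321.888 s. 1 minute = 60 s, so 2.896 minute = 2.896 * 60 = 173.76 s. Sum: 6321.888 + 173.76 = 6495.648 s. 1 week = 604800 s, so 6495.648 s = 6495.648 / 604800 = 0.010740159 week ≈ 0.01074 week (4 s.f.).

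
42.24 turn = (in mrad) 2.654e+05. Check: 1 turn = 6.2831853 rad, so 42.24 turn = 42.24 * 6.2831853 = 265.40175 rad. 1 mrad = 0.001 rad, so 265.40175 rad = 265.40175 / 0.001 = 265401.75 mrad ≈ 2.654e+05 mrad (4 s.f.).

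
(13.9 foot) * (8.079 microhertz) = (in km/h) 0.0001232. Check: 1 foot = 0.3048 m, so 13.9 foot = 13.9 * 0.3048 = 4.23672 m. 1 microhertz = 1e-06 Hz, so 8.079 microhertz = 8.079 * 1e-06 = 8.079e-06 Hz. Combine: 4.23672 m * 8.079e-06 Hz = 3.4228461e-05 m/s. 1 km/h = 0.27777778 m/s, so 3.4228461e-05 m/s = 3.4228461e-05 / 0.27777778 = 0.00012322246 km/h ≈ 0.0001232 km/h (4 s.f.).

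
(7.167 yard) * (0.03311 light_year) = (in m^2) 1 yard = 0.9144 m, so 7.167 yard = 7.167 * 0.9144 = 6.5535048 m. 1 light_year = 9.4607305e+15 m, so 0.03311 light_year = 0.03311 * 9.4607305e+15 = 3.1324479e+14 m. Combine: 6.5535048 m * 3.1324479e+14 m = 2.0528512e+15 m^2. Result: 2.0528512e+15 m^2 ≈ 2.053e+15 m^2 (4 s.f.). Final answer: 2.053e+15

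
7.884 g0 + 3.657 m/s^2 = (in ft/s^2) 1 g0 = 9.80665 m/s^2, so 7.884 g0 = 7.884 * 9.80665 = 77.315629 m/s^2. 3.657 m/s^2 is already in m/s^2. Sum: 77.315629 + 3.657 = 80.972629 m/s^2. 1 ft/s^2 = 0.3048 m/s^2, so 80.972629 m/s^2 = 80.972629 / 0.3048 = 265.65823 ft/s^2 ≈ 265.7 ft/s^2 (4 s.f.). Final answer: 265.7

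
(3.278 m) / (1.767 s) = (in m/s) 1.855. Check: 3.278 m is already in m. 1.767 s is already in s. Combine: 3.278 m / 1.767 s = 1.8551217 m/s. Result: 1.8551217 m/s ≈ 1.855 m/s (4 s.f.).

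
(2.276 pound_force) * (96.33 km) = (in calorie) 1 pound_force = 4.4482216 N, so 2.276 pound_force = 2.276 * 4.4482216 = 10.124152 N. 1 km = 1000 m, so 96.33 km = 96.33 * 1000 = 96330 m. Combine: 10.124152 N * 96330 m = 975259.6 J. 1 calorie = 4.184 J, so 975259.6 J = 975259.6 / 4.184 = 233092.64 calorie ≈ 2.331e+05 calorie (4 s.f.). Final answer: 2.331e+05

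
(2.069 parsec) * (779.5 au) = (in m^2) 7.445e+30. Check: 1 parsec = 3.0856776e+16 m, so 2.069 parsec = 2.069 * 3.0856776e+16 = 6.3842669e+16 m. 1 au = 1.4959787e+11 m, so 779.5 au = 779.5 * 1.4959787e+11 = 1.1661154e+14 m. Combine: 6.3842669e+16 m * 1.1661154e+14 m = 7.444792e+30 m^2. Result: 7.444792e+30 m^2 ≈ 7.445e+30 m^2 (4 s.f.).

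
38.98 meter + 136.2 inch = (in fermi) 38.98 meter = 38.98 m. 1 inch = 0.0254 m, so 136.2 inch = 136.2 * 0.0254 = 3.45948 m. Sum: 38.98 + 3.45948 = 42.43948 m. 1 fermi = 1e-15 m, so 42.43948 m = 42.43948 / 1e-15 = 4.243948e+16 fermi ≈ 4.244e+16 fermi (4 s.f.). Final answer: 4.244e+16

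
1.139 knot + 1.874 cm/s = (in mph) 1 knot = 0.51444444 m/s, so 1.139 knot = 1.139 * 0.51444444 = 0.58595222 m/s. 1 cm/s = 0.01 m/s, so 1.874 cm/s = 1.874 * 0.01 = 0.01874 m/s. Sum: 0.58595222 + 0.01874 = 0.60469222 m/s. 1 mph = 0.44704 m/s, so 0.60469222 m/s = 0.60469222 / 0.44704 = 1.352658 mph ≈ 1.353 mph (4 s.f.). Final answer: 1.353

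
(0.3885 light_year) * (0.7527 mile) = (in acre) 1.1e+15. Check: 1 light_year = 9.4607305e+15 m, so 0.3885 light_year = 0.3885 * 9.4607305e+15 = 3.6754938e+15 m. 1 mile = 1609.344 m, so 0.7527 mile = 0.7527 * 1609.344 = 1211.3532 m. Combine: 3.6754938e+15 m * 1211.3532 m = 4.4523213e+18 m^2. 1 acre = 4046.8564 m^2, so 4.4523213e+18 m^2 = 4.4523213e+18 / 4046.8564 = 1.1001925e+15 acre ≈ 1.1e+15 acre (4 s.f.).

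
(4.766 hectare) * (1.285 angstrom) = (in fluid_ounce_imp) 0.2155. Check: 1 hectare = 10000 m^2, so 4.766 hectare = 4.766 * 10000 = 47660 m^2. 1 angstrom = 1e-10 m, so 1.285 angstrom = 1.285 * 1e-10 = 1.285e-10 m. Combine: 47660 m^2 * 1.285e-10 m = 6.12431e-06 m^3. 1 fluid_ounce_imp = 2.8413063e-05 m^3, so 6.12431e-06 m^3 = 6.12431e-06 / 2.8413063e-05 = 0.21554558 fluid_ounce_imp ≈ 0.2155 fluid_ounce_imp (4 s.f.).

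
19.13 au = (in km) 1 au = 1.4959787e+11 m, so 19.13 au = 19.13 * 1.4959787e+11 = 2.8618073e+12 m. 1 km = 1000 m, so 2.8618073e+12 m = 2.8618073e+12 / 1000 = 2.8618073e+09 km ≈ 2.862e+09 km (4 s.f.). Final answer: 2.862e+09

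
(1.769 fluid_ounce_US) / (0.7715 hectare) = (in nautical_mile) 1 fluid_ounce_US = 2.957353e-05 m^3, so 1.769 fluid_ounce_US = 1.769 * 2.957353e-05 = 5.2315574e-05 m^3. 1 hectare = 10000 m^2, so 0.7715 hectare = 0.7715 * 10000 = 7715 m^2. Combine: 5.2315574e-05 m^3 / 7715 m^2 = 6.7810206e-09 m. 1 nautical_mile = 1852 m, so 6.7810206e-09 m = 6.7810206e-09 / 1852 = 3.6614582e-12 nautical_mile ≈ 3.661e-12 nautical_mile (4 s.f.). Final answer: 3.661e-12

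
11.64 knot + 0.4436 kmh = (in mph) 13.67. Check: 1 knot = 0.51444444 m/s, so 11.64 knot = 11.64 * 0.51444444 = 5.9881333 m/s. 1 kmh = 0.27777778 m/s, so 0.4436 kmh = 0.4436 * 0.27777778 = 0.12322222 m/s. Sum: 5.9881333 + 0.12322222 = 6.1113556 m/s. 1 mph = 0.44704 m/s, so 6.1113556 m/s = 6.1113556 / 0.44704 = 13.670713 mph ≈ 13.67 mph (4 s.f.).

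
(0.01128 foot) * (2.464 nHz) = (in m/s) 8.472e-12. Check: 1 foot = 0.3048 m, so 0.01128 foot = 0.01128 * 0.3048 = 0.003438144 m. 1 nHz = 1e-09 Hz, so 2.464 nHz = 2.464 * 1e-09 = 2.464e-09 Hz. Combine: 0.003438144 m * 2.464e-09 Hz = 8.4715868e-12 m/s. Result: 8.4715868e-12 m/s ≈ 8.472e-12 m/s (4 s.f.).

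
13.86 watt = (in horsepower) 0.01859. Check: 13.86 watt = 13.86 W. 1 horsepower = 745.69987 W, so 13.86 W = 13.86 / 745.69987 = 0.018586566 horsepower ≈ 0.01859 horsepower (4 s.f.).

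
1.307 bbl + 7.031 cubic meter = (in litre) 7239. Check: 1 bbl = 0.15898729 m^3, so 1.307 bbl = 1.307 * 0.15898729 = 0.20779639 m^3. 7.031 cubic meter = 7.031 m^3. Sum: 0.20779639 + 7.031 = 7.2387964 m^3. 1 litre = 0.001 m^3, so 7.2387964 m^3 = 7.2387964 / 0.001 = 7238.7964 litre ≈ 7239 litre (4 s.f.).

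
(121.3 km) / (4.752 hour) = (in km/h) 1 km = 1000 m, so 121.3 km = 121.3 * 1000 = 121300 m. 1 hour = 3600 s, so 4.752 hour = 4.752 * 3600 = 17107.2 s. Combine: 121300 m / 17107.2 s = 7.0905817 m/s. 1 km/h = 0.27777778 m/s, so 7.0905817 m/s = 7.0905817 / 0.27777778 = 25.526094 km/h ≈ 25.53 km/h (4 s.f.). Final answer: 25.53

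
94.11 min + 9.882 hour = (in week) 0.06816. Check: 1 min = 60 s, so 94.11 min = 94.11 * 60 = 5646.6 s. 1 hour = 3600 s, so 9.882 hour = 9.882 * 3600 = 35575.2 s. Sum: 5646.6 + 35575.2 = 41221.8 s. 1 week = 604800 s, so 41221.8 s = 41221.8 / 604800 = 0.068157738 week ≈ 0.06816 week (4 s.f.).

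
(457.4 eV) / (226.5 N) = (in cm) 1 eV = 1.6021766e-19 J, so 457.4 eV = 457.4 * 1.6021766e-19 = 7.3283559e-17 J. 226.5 N is already in N. Combine: 7.3283559e-17 J / 226.5 N = 3.2354772e-19 m. 1 cm = 0.01 m, so 3.2354772e-19 m = 3.2354772e-19 / 0.01 = 3.2354772e-17 cm ≈ 3.235e-17 cm (4 s.f.). Final answer: 3.235e-17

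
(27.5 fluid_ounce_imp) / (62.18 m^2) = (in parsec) 4.072e-22. Check: 1 fluid_ounce_imp = 2.8413063e-05 m^3, so 27.5 fluid_ounce_imp = 27.5 * 2.8413063e-05 = 0.00078135922 m^3. 62.18 m^2 is already in m^2. Combine: 0.00078135922 m^3 / 62.18 m^2 = 1.2566086e-05 m. 1 parsec = 3.0856776e+16 m, so 1.2566086e-05 m = 1.2566086e-05 / 3.0856776e+16 = 4.0723911e-22 parsec ≈ 4.072e-22 parsec (4 s.f.).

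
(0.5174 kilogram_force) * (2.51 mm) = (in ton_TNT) 1 kilogram_force = 9.80665 N, so 0.5174 kilogram_force = 0.5174 * 9.80665 = 5.0739607 N. 1 mm = 0.001 m, so 2.51 mm = 2.51 * 0.001 = 0.00251 m. Combine: 5.0739607 N * 0.00251 m = 0.012735641 J. 1 ton_TNT = 4.184e+09 J, so 0.012735641 J = 0.012735641 / 4.184e+09 = 3.0438913e-12 ton_TNT ≈ 3.044e-12 ton_TNT (4 s.f.). Final answer: 3.044e-12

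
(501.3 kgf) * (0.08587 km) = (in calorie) 1 kgf = 9.80665 N, so 501.3 kgf = 501.3 * 9.80665 = 4916.0736 N. 1 km = 1000 m, so 0.08587 km = 0.08587 * 1000 = 85.87 m. Combine: 4916.0736 N * 85.87 m = 422143.24 J. 1 calorie = 4.184 J, so 422143.24 J = 422143.24 / 4.184 = 100894.66 calorie ≈ 1.009e+05 calorie (4 s.f.). Final answer: 1.009e+05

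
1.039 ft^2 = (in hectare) 1 ft^2 = 0.09290304 m^2, so 1.039 ft^2 = 1.039 * 0.09290304 = 0.096526259 m^2. 1 hectare = 10000 m^2, so 0.096526259 m^2 = 0.096526259 / 10000 = 9.6526259e-06 hectare ≈ 9.653e-06 hectare (4 s.f.). Final answer: 9.653e-06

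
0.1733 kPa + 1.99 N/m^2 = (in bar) 0.001753. Check: 1 kPa = 1000 Pa, so 0.1733 kPa = 0.1733 * 1000 = 173.3 Pa. 1.99 N/m^2 = 1.99 Pa. Sum: 173.3 + 1.99 = 175.29 Pa. 1 bar = 100000 Pa, so 175.29 Pa = 175.29 / 100000 = 0.0017529 bar ≈ 0.001753 bar (4 s.f.).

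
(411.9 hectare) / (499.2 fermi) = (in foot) 2.707e+19. Check: 1 hectare = 10000 m^2, so 411.9 hectare = 411.9 * 10000 = 4119000 m^2. 1 fermi = 1e-15 m, so 499.2 fermi = 499.2 * 1e-15 = 4.992e-13 m. Combine: 4119000 m^2 / 4.992e-13 m = 8.2512019e+18 m. 1 foot = 0.3048 m, so 8.2512019e+18 m = 8.2512019e+18 / 0.3048 = 2.7070872e+19 foot ≈ 2.707e+19 foot (4 s.f.).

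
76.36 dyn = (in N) 0.0007636. Check: 1 dyn = 1e-05 N, so 76.36 dyn = 76.36 * 1e-05 = 0.0007636 N. Result: 0.0007636 N.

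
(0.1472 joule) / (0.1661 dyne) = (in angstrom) 0.1472 joule = 0.1472 J. 1 dyne = 1e-05 N, so 0.1661 dyne = 0.1661 * 1e-05 = 1.661e-06 N. Combine: 0.1472 J / 1.661e-06 N = 88621.312 m. 1 angstrom = 1e-10 m, so 88621.312 m = 88621.312 / 1e-10 = 8.8621312e+14 angstrom ≈ 8.862e+14 angstrom (4 s.f.). Final answer: 8.862e+14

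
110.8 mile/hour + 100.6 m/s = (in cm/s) 1.501e+04. Check: 1 mile/hour = 0.44704 m/s, so 110.8 mile/hour = 110.8 * 0.44704 = 49.532032 m/s. 100.6 m/s is already in m/s. Sum: 49.532032 + 100.6 = 150.13203 m/s. 1 cm/s = 0.01 m/s, so 150.13203 m/s = 150.13203 / 0.01 = 15013.203 cm/s ≈ 1.501e+04 cm/s (4 s.f.).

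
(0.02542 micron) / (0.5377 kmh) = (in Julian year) 1 micron = 1e-06 m, so 0.02542 micron = 0.02542 * 1e-06 = 2.542e-08 m. 1 kmh = 0.27777778 m/s, so 0.5377 kmh = 0.5377 * 0.27777778 = 0.14936111 m/s. Combine: 2.542e-08 m / 0.14936111 m/s = 1.7019156e-07 s. 1 Julian year = 31557600 s, so 1.7019156e-07 s = 1.7019156e-07 / 31557600 = 5.393045e-15 Julian year ≈ 5.393e-15 Julian year (4 s.f.). Final answer: 5.393e-15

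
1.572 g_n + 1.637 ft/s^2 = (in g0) 1.623. Check: 1 g_n = 9.80665 m/s^2, so 1.572 g_n = 1.572 * 9.80665 = 15.416054 m/s^2. 1 ft/s^2 = 0.3048 m/s^2, so 1.637 ft/s^2 = 1.637 * 0.3048 = 0.4989576 m/s^2. Sum: 15.416054 + 0.4989576 = 15.915011 m/s^2. 1 g0 = 9.80665 m/s^2, so 15.915011 m/s^2 = 15.915011 / 9.80665 = 1.6228795 g0 ≈ 1.623 g0 (4 s.f.).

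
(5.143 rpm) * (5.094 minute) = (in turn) 1 rpm = 0.10471976 rad/s, so 5.143 rpm = 5.143 * 0.10471976 = 0.5385737 rad/s. 1 minute = 60 s, so 5.094 minute = 5.094 * 60 = 305.64 s. Combine: 0.5385737 rad/s * 305.64 s = 164.60967 rad. 1 turn = 6.2831853 rad, so 164.60967 rad = 164.60967 / 6.2831853 = 26.198442 turn ≈ 26.2 turn (4 s.f.). Final answer: 26.2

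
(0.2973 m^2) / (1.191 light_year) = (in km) 2.639e-20. Check: 0.2973 m^2 is already in m^2. 1 light_year = 9.4607305e+15 m, so 1.191 light_year = 1.191 * 9.4607305e+15 = 1.126773e+16 m. Combine: 0.2973 m^2 / 1.126773e+16 m = 2.6385084e-17 m. 1 km = 1000 m, so 2.6385084e-17 m = 2.6385084e-17 / 1000 = 2.6385084e-20 km ≈ 2.639e-20 km (4 s.f.).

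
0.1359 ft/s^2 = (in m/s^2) 0.04142. Check: 1 ft/s^2 = 0.3048 m/s^2, so 0.1359 ft/s^2 = 0.1359 * 0.3048 = 0.04142232 m/s^2. Result: 0.04142232 m/s^2 ≈ 0.04142 m/s^2 (4 s.f.).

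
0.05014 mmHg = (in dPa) 66.85. Check: 1 mmHg = 133.32237 Pa, so 0.05014 mmHg = 0.05014 * 133.32237 = 6.6847836 Pa. 1 dPa = 0.1 Pa, so 6.6847836 Pa = 6.6847836 / 0.1 = 66.847836 dPa ≈ 66.85 dPa (4 s.f.).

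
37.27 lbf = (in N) 165.8. Check: 1 lbf = 4.4482216 N, so 37.27 lbf = 37.27 * 4.4482216 = 165.78522 N. Result: 165.78522 N ≈ 165.8 N (4 s.f.).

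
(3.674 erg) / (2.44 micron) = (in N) 0.1506. Check: 1 erg = 1e-07 J, so 3.674 erg = 3.674 * 1e-07 = 3.674e-07 J. 1 micron = 1e-06 m, so 2.44 micron = 2.44 * 1e-06 = 2.44e-06 m. Combine: 3.674e-07 J / 2.44e-06 m = 0.15057377 N. Result: 0.15057377 N ≈ 0.1506 N (4 s.f.).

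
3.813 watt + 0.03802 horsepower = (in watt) 3.813 watt = 3.813 W. 1 horsepower = 745.69987 W, so 0.03802 horsepower = 0.03802 * 745.69987 = 28.351509 W. Sum: 3.813 + 28.351509 = 32.164509 W. 32.164509 W = 32.164509 watt ≈ 32.16 watt (4 s.f.). Final answer: 32.16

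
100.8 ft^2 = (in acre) 0.002314. Check: 1 ft^2 = 0.09290304 m^2, so 100.8 ft^2 = 100.8 * 0.09290304 = 9.3646264 m^2. 1 acre = 4046.8564 m^2, so 9.3646264 m^2 = 9.3646264 / 4046.8564 = 0.0023140496 acre ≈ 0.002314 acre (4 s.f.).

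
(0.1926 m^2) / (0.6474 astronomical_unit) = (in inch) 7.829e-11. Check: 0.1926 m^2 is already in m^2. 1 astronomical_unit = 1.4959787e+11 m, so 0.6474 astronomical_unit = 0.6474 * 1.4959787e+11 = 9.6849661e+10 m. Combine: 0.1926 m^2 / 9.6849661e+10 m = 1.9886492e-12 m. 1 inch = 0.0254 m, so 1.9886492e-12 m = 1.9886492e-12 / 0.0254 = 7.8293275e-11 inch ≈ 7.829e-11 inch (4 s.f.).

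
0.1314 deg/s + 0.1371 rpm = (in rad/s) 0.01665. Check: 1 deg/s = 0.017453293 rad/s, so 0.1314 deg/s = 0.1314 * 0.017453293 = 0.0022933626 rad/s. 1 rpm = 0.10471976 rad/s, so 0.1371 rpm = 0.1371 * 0.10471976 = 0.014357078 rad/s. Sum: 0.0022933626 + 0.014357078 = 0.016650441 rad/s. Result: 0.016650441 rad/s ≈ 0.01665 rad/s (4 s.f.).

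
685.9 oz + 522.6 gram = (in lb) 44.02. Check: 1 oz = 0.028349523 kg, so 685.9 oz = 685.9 * 0.028349523 = 19.444938 kg. 1 gram = 0.001 kg, so 522.6 gram = 522.6 * 0.001 = 0.5226 kg. Sum: 19.444938 + 0.5226 = 19.967538 kg. 1 lb = 0.45359237 kg, so 19.967538 kg = 19.967538 / 0.45359237 = 44.020886 lb ≈ 44.02 lb (4 s.f.).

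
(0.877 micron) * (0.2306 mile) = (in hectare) 1 micron = 1e-06 m, so 0.877 micron = 0.877 * 1e-06 = 8.77e-07 m. 1 mile = 1609.344 m, so 0.2306 mile = 0.2306 * 1609.344 = 371.11473 m. Combine: 8.77e-07 m * 371.11473 m = 0.00032546762 m^2. 1 hectare = 10000 m^2, so 0.00032546762 m^2 = 0.00032546762 / 10000 = 3.2546762e-08 hectare ≈ 3.255e-08 hectare (4 s.f.). Final answer: 3.255e-08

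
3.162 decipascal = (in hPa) 0.003162. Check: 1 decipascal = 0.1 Pa, so 3.162 decipascal = 3.162 * 0.1 = 0.3162 Pa. 1 hPa = 100 Pa, so 0.3162 Pa = 0.3162 / 100 = 0.003162 hPa.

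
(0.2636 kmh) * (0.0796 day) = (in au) 3.366e-09. Check: 1 kmh = 0.27777778 m/s, so 0.2636 kmh = 0.2636 * 0.27777778 = 0.073222222 m/s. 1 day = 86400 s, so 0.0796 day = 0.0796 * 86400 = 6877.44 s. Combine: 0.073222222 m/s * 6877.44 s = 503.58144 m. 1 au = 1.4959787e+11 m, so 503.58144 m = 503.58144 / 1.4959787e+11 = 3.366234e-09 au ≈ 3.366e-09 au (4 s.f.).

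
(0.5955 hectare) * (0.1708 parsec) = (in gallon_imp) 6.904e+21. Check: 1 hectare = 10000 m^2, so 0.5955 hectare = 0.5955 * 10000 = 5955 m^2. 1 parsec = 3.0856776e+16 m, so 0.1708 parsec = 0.1708 * 3.0856776e+16 = 5.2703373e+15 m. Combine: 5955 m^2 * 5.2703373e+15 m = 3.1384859e+19 m^3. 1 gallon_imp = 0.00454609 m^3, so 3.1384859e+19 m^3 = 3.1384859e+19 / 0.00454609 = 6.9037038e+21 gallon_imp ≈ 6.904e+21 gallon_imp (4 s.f.).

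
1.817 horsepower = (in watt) 1355. Check: 1 horsepower = 745.69987 W, so 1.817 horsepower = 1.817 * 745.69987 = 1354.9367 W. 1354.9367 W = 1354.9367 watt ≈ 1355 watt (4 s.f.).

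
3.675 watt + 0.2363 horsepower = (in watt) 3.675 watt = 3.675 W. 1 horsepower = 745.69987 W, so 0.2363 horsepower = 0.2363 * 745.69987 = 176.20888 W. Sum: 3.675 + 176.20888 = 179.88388 W. 179.88388 W = 179.88388 watt ≈ 179.9 watt (4 s.f.). Final answer: 179.9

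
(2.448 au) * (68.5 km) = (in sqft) 1 au = 1.4959787e+11 m, so 2.448 au = 2.448 * 1.4959787e+11 = 3.6621559e+11 m. 1 km = 1000 m, so 68.5 km = 68.5 * 1000 = 68500 m. Combine: 3.6621559e+11 m * 68500 m = 2.5085768e+16 m^2. 1 sqft = 0.09290304 m^2, so 2.5085768e+16 m^2 = 2.5085768e+16 / 0.09290304 = 2.7002096e+17 sqft ≈ 2.7e+17 sqft (4 s.f.). Final answer: 2.7e+17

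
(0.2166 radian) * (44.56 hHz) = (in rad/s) 0.2166 radian = 0.2166 rad. 1 hHz = 100 Hz, so 44.56 hHz = 44.56 * 100 = 4456 Hz. Combine: 0.2166 rad * 4456 Hz = 965.1696 rad/s. Result: 965.1696 rad/s ≈ 965.2 rad/s (4 s.f.). Final answer: 965.2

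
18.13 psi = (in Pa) 1.25e+05. Check: 1 psi = 6894.7573 Pa, so 18.13 psi = 18.13 * 6894.7573 = 125001.95 Pa. Result: 125001.95 Pa ≈ 1.25e+05 Pa (4 s.f.).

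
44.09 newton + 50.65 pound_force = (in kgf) 27.47. Check: 44.09 newton = 44.09 N. 1 pound_force = 4.4482216 N, so 50.65 pound_force = 50.65 * 4.4482216 = 225.30242 N. Sum: 44.09 + 225.30242 = 269.39242 N. 1 kgf = 9.80665 N, so 269.39242 N = 269.39242 / 9.80665 = 27.470382 kgf ≈ 27.47 kgf (4 s.f.).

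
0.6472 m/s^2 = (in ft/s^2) 2.123. Check: 1 ft/s^2 = 0.3048 m/s^2, so 0.6472 m/s^2 = 0.6472 / 0.3048 = 2.1233596 ft/s^2 ≈ 2.123 ft/s^2 (4 s.f.).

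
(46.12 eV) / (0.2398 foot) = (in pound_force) 1 eV = 1.6021766e-19 J, so 46.12 eV = 46.12 * 1.6021766e-19 = 7.3892386e-18 J. 1 foot = 0.3048 m, so 0.2398 foot = 0.2398 * 0.3048 = 0.07309104 m. Combine: 7.3892386e-18 J / 0.07309104 m = 1.0109637e-16 N. 1 pound_force = 4.4482216 N, so 1.0109637e-16 N = 1.0109637e-16 / 4.4482216 = 2.2727368e-17 pound_force ≈ 2.273e-17 pound_force (4 s.f.). Final answer: 2.273e-17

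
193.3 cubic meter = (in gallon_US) 5.106e+04. Check: 193.3 cubic meter = 193.3 m^3. 1 gallon_US = 0.0037854118 m^3, so 193.3 m^3 = 193.3 / 0.0037854118 = 51064.458 gallon_US ≈ 5.106e+04 gallon_US (4 s.f.).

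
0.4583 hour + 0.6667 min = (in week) 0.002794. Check: 1 hour = 3600 s, so 0.4583 hour = 0.4583 * 3600 = 1649.88 s. 1 min = 60 s, so 0.6667 min = 0.6667 * 60 = 40.002 s. Sum: 1649.88 + 40.002 = 1689.882 s. 1 week = 604800 s, so 1689.882 s = 1689.882 / 604800 = 0.0027941171 week ≈ 0.002794 week (4 s.f.).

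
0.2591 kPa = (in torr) 1 kPa = 1000 Pa, so 0.2591 kPa = 0.2591 * 1000 = 259.1 Pa. 1 torr = 133.32237 Pa, so 259.1 Pa = 259.1 / 133.32237 = 1.9434098 torr ≈ 1.943 torr (4 s.f.). Final answer: 1.943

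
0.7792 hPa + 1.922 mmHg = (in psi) 0.04847. Check: 1 hPa = 100 Pa, so 0.7792 hPa = 0.7792 * 100 = 77.92 Pa. 1 mmHg = 133.32237 Pa, so 1.922 mmHg = 1.922 * 133.32237 = 256.24559 Pa. Sum: 77.92 + 256.24559 = 334.16559 Pa. 1 psi = 6894.7573 Pa, so 334.16559 Pa = 334.16559 / 6894.7573 = 0.048466622 psi ≈ 0.04847 psi (4 s.f.).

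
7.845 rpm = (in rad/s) 1 rpm = 0.10471976 rad/s, so 7.845 rpm = 7.845 * 0.10471976 = 0.82152648 rad/s. Result: 0.82152648 rad/s ≈ 0.8215 rad/s (4 s.f.). Final answer: 0.8215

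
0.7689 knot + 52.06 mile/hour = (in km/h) 1 knot = 0.51444444 m/s, so 0.7689 knot = 0.7689 * 0.51444444 = 0.39555633 m/s. 1 mile/hour = 0.44704 m/s, so 52.06 mile/hour = 52.06 * 0.44704 = 23.272902 m/s. Sum: 0.39555633 + 23.272902 = 23.668459 m/s. 1 km/h = 0.27777778 m/s, so 23.668459 m/s = 23.668459 / 0.27777778 = 85.206451 km/h ≈ 85.21 km/h (4 s.f.). Final answer: 85.21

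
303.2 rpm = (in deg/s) 1819. Check: 1 rpm = 0.10471976 rad/s, so 303.2 rpm = 303.2 * 0.10471976 = 31.75103 rad/s. 1 deg/s = 0.017453293 rad/s, so 31.75103 rad/s = 31.75103 / 0.017453293 = 1819.2 deg/s ≈ 1819 deg/s (4 s.f.).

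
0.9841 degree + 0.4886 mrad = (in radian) 0.01766. Check: 1 degree = 0.017453293 rad, so 0.9841 degree = 0.9841 * 0.017453293 = 0.017175785 rad. 1 mrad = 0.001 rad, so 0.4886 mrad = 0.4886 * 0.001 = 0.0004886 rad. Sum: 0.017175785 + 0.0004886 = 0.017664385 rad. 0.017664385 rad = 0.017664385 radian ≈ 0.01766 radian (4 s.f.).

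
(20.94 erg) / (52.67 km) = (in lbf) 8.938e-12. Check: 1 erg = 1e-07 J, so 20.94 erg = 20.94 * 1e-07 = 2.094e-06 J. 1 km = 1000 m, so 52.67 km = 52.67 * 1000 = 52670 m. Combine: 2.094e-06 J / 52670 m = 3.9756977e-11 N. 1 lbf = 4.4482216 N, so 3.9756977e-11 N = 3.9756977e-11 / 4.4482216 = 8.9377241e-12 lbf ≈ 8.938e-12 lbf (4 s.f.).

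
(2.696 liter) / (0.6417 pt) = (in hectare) 1 liter = 0.001 m^3, so 2.696 liter = 2.696 * 0.001 = 0.002696 m^3. 1 pt = 0.00035277778 m, so 0.6417 pt = 0.6417 * 0.00035277778 = 0.0002263775 m. Combine: 0.002696 m^3 / 0.0002263775 m = 11.909311 m^2. 1 hectare = 10000 m^2, so 11.909311 m^2 = 11.909311 / 10000 = 0.0011909311 hectare ≈ 0.001191 hectare (4 s.f.). Final answer: 0.001191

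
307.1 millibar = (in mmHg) 230.3. Check: 1 millibar = 100 Pa, so 307.1 millibar = 307.1 * 100 = 30710 Pa. 1 mmHg = 133.32237 Pa, so 30710 Pa = 30710 / 133.32237 = 230.34394 mmHg ≈ 230.3 mmHg (4 s.f.).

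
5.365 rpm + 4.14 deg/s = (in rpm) 1 rpm = 0.10471976 rad/s, so 5.365 rpm = 5.365 * 0.10471976 = 0.56182149 rad/s. 1 deg/s = 0.017453293 rad/s, so 4.14 deg/s = 4.14 * 0.017453293 = 0.072256631 rad/s. Sum: 0.56182149 + 0.072256631 = 0.63407812 rad/s. 1 rpm = 0.10471976 rad/s, so 0.63407812 rad/s = 0.63407812 / 0.10471976 = 6.055 rpm. Final answer: 6.055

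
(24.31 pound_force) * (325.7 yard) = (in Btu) 1 pound_force = 4.4482216 N, so 24.31 pound_force = 24.31 * 4.4482216 = 108.13627 N. 1 yard = 0.9144 m, so 325.7 yard = 325.7 * 0.9144 = 297.82008 m. Combine: 108.13627 N * 297.82008 m = 32205.152 J. 1 Btu = 1055.0559 J, so 32205.152 J = 32205.152 / 1055.0559 = 30.524594 Btu ≈ 30.52 Btu (4 s.f.). Final answer: 30.52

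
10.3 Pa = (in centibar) 1 centibar = 1000 Pa, so 10.3 Pa = 10.3 / 1000 = 0.0103 centibar. Final answer: 0.0103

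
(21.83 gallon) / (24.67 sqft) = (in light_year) 1 gallon = 0.0037854118 m^3, so 21.83 gallon = 21.83 * 0.0037854118 = 0.082635539 m^3. 1 sqft = 0.09290304 m^2, so 24.67 sqft = 24.67 * 0.09290304 = 2.291918 m^2. Combine: 0.082635539 m^3 / 2.291918 m^2 = 0.03605519 m. 1 light_year = 9.4607305e+15 m, so 0.03605519 m = 0.03605519 / 9.4607305e+15 = 3.8110366e-18 light_year ≈ 3.811e-18 light_year (4 s.f.). Final answer: 3.811e-18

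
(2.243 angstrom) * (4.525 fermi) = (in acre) 1 angstrom = 1e-10 m, so 2.243 angstrom = 2.243 * 1e-10 = 2.243e-10 m. 1 fermi = 1e-15 m, so 4.525 fermi = 4.525 * 1e-15 = 4.525e-15 m. Combine: 2.243e-10 m * 4.525e-15 m = 1.0149575e-24 m^2. 1 acre = 4046.8564 m^2, so 1.0149575e-24 m^2 = 1.0149575e-24 / 4046.8564 = 2.5080146e-28 acre ≈ 2.508e-28 acre (4 s.f.). Final answer: 2.508e-28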